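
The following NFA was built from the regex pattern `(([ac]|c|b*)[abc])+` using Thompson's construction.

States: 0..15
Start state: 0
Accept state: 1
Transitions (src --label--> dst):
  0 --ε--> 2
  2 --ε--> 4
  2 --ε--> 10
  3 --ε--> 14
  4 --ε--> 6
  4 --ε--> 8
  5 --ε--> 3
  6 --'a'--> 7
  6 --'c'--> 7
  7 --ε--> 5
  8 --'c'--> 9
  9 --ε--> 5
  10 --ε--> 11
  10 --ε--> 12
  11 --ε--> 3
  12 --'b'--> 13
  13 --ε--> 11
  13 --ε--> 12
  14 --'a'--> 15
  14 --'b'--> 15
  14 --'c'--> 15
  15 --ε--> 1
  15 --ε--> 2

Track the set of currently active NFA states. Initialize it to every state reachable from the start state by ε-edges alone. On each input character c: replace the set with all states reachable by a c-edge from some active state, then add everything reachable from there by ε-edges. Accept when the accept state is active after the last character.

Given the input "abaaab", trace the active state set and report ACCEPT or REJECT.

Answer: ACCEPT

Derivation:
initial (ε-close {0}): {0,2,3,4,6,8,10,11,12,14}
'a' @ 1: {1,2,3,4,5,6,7,8,10,11,12,14,15}  ✓accept
'b' @ 2: {1,2,3,4,6,8,10,11,12,13,14,15}  ✓accept
'a' @ 3: {1,2,3,4,5,6,7,8,10,11,12,14,15}  ✓accept
'a' @ 4: {1,2,3,4,5,6,7,8,10,11,12,14,15}  ✓accept
'a' @ 5: {1,2,3,4,5,6,7,8,10,11,12,14,15}  ✓accept
'b' @ 6: {1,2,3,4,6,8,10,11,12,13,14,15}  ✓accept
final: {1,2,3,4,6,8,10,11,12,13,14,15}; accept 1 in set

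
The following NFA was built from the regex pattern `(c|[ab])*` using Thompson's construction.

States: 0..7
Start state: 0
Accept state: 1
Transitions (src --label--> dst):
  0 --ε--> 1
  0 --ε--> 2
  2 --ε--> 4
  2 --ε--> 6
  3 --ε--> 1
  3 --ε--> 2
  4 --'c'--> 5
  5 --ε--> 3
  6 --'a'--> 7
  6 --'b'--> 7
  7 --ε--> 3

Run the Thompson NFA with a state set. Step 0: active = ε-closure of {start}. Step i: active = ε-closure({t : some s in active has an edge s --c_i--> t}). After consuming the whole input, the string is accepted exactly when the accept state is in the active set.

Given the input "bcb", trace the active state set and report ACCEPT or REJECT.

Answer: ACCEPT

Derivation:
S₀ = ε-closure({0}) = {0,1,2,4,6}
'b' @ 1: {1,2,3,4,6,7}  ✓accept
'c' @ 2: {1,2,3,4,5,6}  ✓accept
'b' @ 3: {1,2,3,4,6,7}  ✓accept
final: {1,2,3,4,6,7}; accept 1 in set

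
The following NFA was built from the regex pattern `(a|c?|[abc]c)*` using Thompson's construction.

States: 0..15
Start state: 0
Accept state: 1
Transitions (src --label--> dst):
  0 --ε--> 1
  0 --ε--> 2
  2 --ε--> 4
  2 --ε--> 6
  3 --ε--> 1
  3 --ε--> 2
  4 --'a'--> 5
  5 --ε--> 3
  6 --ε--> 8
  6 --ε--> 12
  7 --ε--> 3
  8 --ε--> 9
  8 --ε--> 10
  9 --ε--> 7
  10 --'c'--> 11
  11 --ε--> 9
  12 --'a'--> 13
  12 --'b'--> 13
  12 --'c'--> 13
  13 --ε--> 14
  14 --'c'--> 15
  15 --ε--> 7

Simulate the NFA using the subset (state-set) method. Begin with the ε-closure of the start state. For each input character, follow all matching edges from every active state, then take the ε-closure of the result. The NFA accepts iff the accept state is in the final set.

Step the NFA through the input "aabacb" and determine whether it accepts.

S₀ = ε-closure({0}) = {0,1,2,3,4,6,7,8,9,10,12}
'a' @ 1: {1,2,3,4,5,6,7,8,9,10,12,13,14}  (accept∈set)
'a' @ 2: {1,2,3,4,5,6,7,8,9,10,12,13,14}  (accept∈set)
'b' @ 3: {13,14}
'a' @ 4: {}  — dead — no transitions
rest 'cb' ignored (set empty)
end set {} — state 1 not in

Answer: REJECT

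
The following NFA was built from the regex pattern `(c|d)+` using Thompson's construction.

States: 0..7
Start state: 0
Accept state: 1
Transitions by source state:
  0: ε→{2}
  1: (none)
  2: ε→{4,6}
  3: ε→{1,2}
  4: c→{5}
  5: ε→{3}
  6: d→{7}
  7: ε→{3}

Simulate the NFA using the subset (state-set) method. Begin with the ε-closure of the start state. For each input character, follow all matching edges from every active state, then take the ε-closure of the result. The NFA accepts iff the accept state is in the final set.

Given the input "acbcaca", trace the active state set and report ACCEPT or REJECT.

Answer: REJECT

Trace:
initial (ε-close {0}): {0,2,4,6}
'a' @ 1: {}  — no active states
rest 'cbcaca' ignored (set empty)
final: {}; accept 1 not in set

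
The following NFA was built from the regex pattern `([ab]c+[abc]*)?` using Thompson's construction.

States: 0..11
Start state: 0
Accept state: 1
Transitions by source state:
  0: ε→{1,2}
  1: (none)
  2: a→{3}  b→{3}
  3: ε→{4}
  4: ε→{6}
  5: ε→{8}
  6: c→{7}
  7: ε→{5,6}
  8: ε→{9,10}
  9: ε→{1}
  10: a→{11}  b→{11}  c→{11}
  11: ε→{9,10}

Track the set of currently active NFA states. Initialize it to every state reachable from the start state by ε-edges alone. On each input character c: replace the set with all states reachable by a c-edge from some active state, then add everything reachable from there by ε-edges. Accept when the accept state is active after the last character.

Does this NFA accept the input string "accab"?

S₀ = ε-closure({0}) = {0,1,2}
'a' @ 1: {3,4,6}
'c' @ 2: {1,5,6,7,8,9,10}  ✓accept
'c' @ 3: {1,5,6,7,8,9,10,11}  ✓accept
'a' @ 4: {1,9,10,11}  ✓accept
'b' @ 5: {1,9,10,11}  ✓accept
final: {1,9,10,11}; accept 1 in set

Answer: ACCEPT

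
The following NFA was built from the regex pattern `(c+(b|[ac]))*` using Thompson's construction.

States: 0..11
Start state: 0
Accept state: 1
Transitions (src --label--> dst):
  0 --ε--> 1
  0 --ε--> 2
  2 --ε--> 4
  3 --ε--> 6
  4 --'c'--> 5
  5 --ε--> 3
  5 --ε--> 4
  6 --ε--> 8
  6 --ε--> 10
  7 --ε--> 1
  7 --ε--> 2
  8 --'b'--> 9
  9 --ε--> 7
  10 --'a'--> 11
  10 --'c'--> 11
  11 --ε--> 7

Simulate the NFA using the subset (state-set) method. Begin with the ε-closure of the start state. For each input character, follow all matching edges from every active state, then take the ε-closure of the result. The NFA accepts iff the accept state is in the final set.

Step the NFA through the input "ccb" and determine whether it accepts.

Answer: ACCEPT

Steps:
S₀ = ε-closure({0}) = {0,1,2,4}
'c' @ 1: {3,4,5,6,8,10}
'c' @ 2: {1,2,3,4,5,6,7,8,10,11}  ✓accept
'b' @ 3: {1,2,4,7,9}  ✓accept
final: {1,2,4,7,9}; accept 1 in set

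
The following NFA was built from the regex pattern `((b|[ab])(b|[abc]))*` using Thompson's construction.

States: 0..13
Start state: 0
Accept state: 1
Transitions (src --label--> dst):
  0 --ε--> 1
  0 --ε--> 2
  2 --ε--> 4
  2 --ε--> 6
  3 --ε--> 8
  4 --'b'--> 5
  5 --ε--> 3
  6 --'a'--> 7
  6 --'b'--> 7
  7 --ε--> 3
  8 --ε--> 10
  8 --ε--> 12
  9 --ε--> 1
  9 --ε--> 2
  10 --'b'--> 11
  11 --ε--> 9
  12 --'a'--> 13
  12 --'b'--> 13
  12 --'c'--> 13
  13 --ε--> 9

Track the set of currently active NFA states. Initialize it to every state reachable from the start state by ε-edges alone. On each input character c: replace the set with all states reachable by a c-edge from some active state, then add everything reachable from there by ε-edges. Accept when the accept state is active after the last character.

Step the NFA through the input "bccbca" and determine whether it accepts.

start: ε-closure({0}) = {0,1,2,4,6}
'b' @ 1: {3,5,7,8,10,12}
'c' @ 2: {1,2,4,6,9,13}  (accept∈set)
'c' @ 3: {}  — no active states
rest 'bca' ignored (set empty)
final: {}; accept 1 not in set

Answer: REJECT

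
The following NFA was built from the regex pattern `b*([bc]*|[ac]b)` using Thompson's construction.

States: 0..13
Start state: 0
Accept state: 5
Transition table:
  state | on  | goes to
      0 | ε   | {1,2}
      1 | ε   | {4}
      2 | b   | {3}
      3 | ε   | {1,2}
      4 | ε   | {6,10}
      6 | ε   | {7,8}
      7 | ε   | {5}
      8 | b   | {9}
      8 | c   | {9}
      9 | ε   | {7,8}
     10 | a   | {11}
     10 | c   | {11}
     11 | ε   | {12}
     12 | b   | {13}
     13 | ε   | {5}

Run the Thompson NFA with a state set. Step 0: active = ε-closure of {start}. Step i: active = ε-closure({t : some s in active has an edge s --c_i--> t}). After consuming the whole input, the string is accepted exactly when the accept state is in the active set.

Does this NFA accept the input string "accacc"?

Answer: REJECT

Derivation:
start: ε-closure({0}) = {0,1,2,4,5,6,7,8,10}
'a' @ 1: {11,12}
'c' @ 2: {}  — no active states
rest 'cacc' ignored (set empty)
end set {} — state 5 not in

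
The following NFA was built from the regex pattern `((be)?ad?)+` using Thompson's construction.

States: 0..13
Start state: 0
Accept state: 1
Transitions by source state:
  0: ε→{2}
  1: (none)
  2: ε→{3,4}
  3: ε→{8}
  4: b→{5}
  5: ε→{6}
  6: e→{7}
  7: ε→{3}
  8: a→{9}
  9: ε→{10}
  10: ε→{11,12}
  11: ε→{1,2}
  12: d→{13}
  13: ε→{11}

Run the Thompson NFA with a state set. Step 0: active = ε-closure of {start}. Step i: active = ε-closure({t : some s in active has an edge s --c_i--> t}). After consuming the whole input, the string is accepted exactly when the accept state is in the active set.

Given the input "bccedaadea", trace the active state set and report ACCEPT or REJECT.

initial (ε-close {0}): {0,2,3,4,8}
'b' @ 1: {5,6}
'c' @ 2: {}  — no active states
rest 'cedaadea' ignored (set empty)
after full input: {}  (accept=1 not in)

Answer: REJECT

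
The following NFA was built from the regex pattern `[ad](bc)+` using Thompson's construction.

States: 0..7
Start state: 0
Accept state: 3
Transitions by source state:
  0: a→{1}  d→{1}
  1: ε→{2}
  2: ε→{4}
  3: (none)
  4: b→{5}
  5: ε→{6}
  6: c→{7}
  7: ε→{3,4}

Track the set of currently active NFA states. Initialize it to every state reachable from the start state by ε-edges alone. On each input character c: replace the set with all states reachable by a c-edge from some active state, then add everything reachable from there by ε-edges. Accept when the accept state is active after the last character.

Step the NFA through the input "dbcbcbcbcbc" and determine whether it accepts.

Answer: ACCEPT

Trace:
S₀ = ε-closure({0}) = {0}
'd' @ 1: {1,2,4}
'b' @ 2: {5,6}
'c' @ 3: {3,4,7}  ✓accept
'b' @ 4: {5,6}
'c' @ 5: {3,4,7}  ✓accept
'b' @ 6: {5,6}
'c' @ 7: {3,4,7}  ✓accept
'b' @ 8: {5,6}
'c' @ 9: {3,4,7}  ✓accept
'b' @ 10: {5,6}
'c' @ 11: {3,4,7}  ✓accept
after full input: {3,4,7}  (accept=3 in)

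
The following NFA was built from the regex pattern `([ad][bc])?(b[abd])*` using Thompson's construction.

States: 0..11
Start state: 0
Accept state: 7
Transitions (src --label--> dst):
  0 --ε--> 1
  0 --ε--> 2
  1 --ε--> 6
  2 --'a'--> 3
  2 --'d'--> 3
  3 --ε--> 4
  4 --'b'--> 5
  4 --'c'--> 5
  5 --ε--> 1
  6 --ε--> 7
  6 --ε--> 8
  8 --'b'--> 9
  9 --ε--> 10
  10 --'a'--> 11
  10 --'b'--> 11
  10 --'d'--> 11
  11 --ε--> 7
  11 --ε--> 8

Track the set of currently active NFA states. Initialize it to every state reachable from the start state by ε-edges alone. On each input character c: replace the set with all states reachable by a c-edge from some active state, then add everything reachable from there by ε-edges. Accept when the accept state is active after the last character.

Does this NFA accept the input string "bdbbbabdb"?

start: ε-closure({0}) = {0,1,2,6,7,8}
'b' @ 1: {9,10}
'd' @ 2: {7,8,11}  [accepting]
'b' @ 3: {9,10}
'b' @ 4: {7,8,11}  [accepting]
'b' @ 5: {9,10}
'a' @ 6: {7,8,11}  [accepting]
'b' @ 7: {9,10}
'd' @ 8: {7,8,11}  [accepting]
'b' @ 9: {9,10}
final: {9,10}; accept 7 not in set

Answer: REJECT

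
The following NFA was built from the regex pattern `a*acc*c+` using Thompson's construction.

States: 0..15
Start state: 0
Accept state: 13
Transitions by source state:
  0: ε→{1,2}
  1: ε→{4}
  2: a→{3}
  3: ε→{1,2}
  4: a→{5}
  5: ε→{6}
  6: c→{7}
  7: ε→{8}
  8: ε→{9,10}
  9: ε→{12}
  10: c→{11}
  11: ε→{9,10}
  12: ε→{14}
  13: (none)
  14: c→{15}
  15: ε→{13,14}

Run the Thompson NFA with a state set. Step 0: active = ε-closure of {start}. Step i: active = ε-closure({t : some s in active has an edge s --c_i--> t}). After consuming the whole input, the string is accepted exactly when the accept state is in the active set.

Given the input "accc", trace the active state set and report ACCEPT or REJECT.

Answer: ACCEPT

Trace:
start: ε-closure({0}) = {0,1,2,4}
'a' @ 1: {1,2,3,4,5,6}
'c' @ 2: {7,8,9,10,12,14}
'c' @ 3: {9,10,11,12,13,14,15}  (accept∈set)
'c' @ 4: {9,10,11,12,13,14,15}  (accept∈set)
end set {9,10,11,12,13,14,15} — state 13 in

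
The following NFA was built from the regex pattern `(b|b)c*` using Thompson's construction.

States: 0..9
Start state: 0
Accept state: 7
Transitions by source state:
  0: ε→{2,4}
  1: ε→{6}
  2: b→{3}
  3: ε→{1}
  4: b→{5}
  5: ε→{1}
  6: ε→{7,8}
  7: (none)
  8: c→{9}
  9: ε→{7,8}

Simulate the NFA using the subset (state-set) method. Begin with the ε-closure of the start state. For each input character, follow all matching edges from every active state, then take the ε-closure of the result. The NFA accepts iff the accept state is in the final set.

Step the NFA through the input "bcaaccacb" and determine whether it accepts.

Answer: REJECT

Trace:
S₀ = ε-closure({0}) = {0,2,4}
'b' @ 1: {1,3,5,6,7,8}  ✓accept
'c' @ 2: {7,8,9}  ✓accept
'a' @ 3: {}  — no active states
rest 'accacb' ignored (set empty)
final: {}; accept 7 not in set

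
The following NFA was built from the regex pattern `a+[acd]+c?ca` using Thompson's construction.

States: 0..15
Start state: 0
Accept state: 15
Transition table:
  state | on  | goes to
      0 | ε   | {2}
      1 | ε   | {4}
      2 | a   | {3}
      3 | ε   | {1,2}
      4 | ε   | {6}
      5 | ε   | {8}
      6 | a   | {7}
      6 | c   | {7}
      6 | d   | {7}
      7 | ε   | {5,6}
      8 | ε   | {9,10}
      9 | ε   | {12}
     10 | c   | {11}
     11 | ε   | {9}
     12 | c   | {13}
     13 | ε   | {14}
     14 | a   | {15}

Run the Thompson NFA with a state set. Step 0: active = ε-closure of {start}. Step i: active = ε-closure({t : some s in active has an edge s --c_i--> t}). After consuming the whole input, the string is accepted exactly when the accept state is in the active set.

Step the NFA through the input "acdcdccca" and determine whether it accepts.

Answer: ACCEPT

Steps:
S₀ = ε-closure({0}) = {0,2}
'a' @ 1: {1,2,3,4,6}
'c' @ 2: {5,6,7,8,9,10,12}
'd' @ 3: {5,6,7,8,9,10,12}
'c' @ 4: {5,6,7,8,9,10,11,12,13,14}
'd' @ 5: {5,6,7,8,9,10,12}
'c' @ 6: {5,6,7,8,9,10,11,12,13,14}
'c' @ 7: {5,6,7,8,9,10,11,12,13,14}
'c' @ 8: {5,6,7,8,9,10,11,12,13,14}
'a' @ 9: {5,6,7,8,9,10,12,15}  (accept∈set)
after full input: {5,6,7,8,9,10,12,15}  (accept=15 in)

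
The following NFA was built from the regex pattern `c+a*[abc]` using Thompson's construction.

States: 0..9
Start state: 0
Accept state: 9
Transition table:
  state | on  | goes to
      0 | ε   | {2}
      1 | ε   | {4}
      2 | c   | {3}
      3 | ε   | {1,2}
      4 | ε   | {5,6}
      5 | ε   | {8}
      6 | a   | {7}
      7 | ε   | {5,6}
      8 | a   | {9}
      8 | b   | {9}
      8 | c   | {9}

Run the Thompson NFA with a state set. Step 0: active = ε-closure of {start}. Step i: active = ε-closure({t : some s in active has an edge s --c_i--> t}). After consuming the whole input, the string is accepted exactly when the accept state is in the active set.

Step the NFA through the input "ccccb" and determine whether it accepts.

Answer: ACCEPT

Derivation:
initial (ε-close {0}): {0,2}
'c' @ 1: {1,2,3,4,5,6,8}
'c' @ 2: {1,2,3,4,5,6,8,9}  [accepting]
'c' @ 3: {1,2,3,4,5,6,8,9}  [accepting]
'c' @ 4: {1,2,3,4,5,6,8,9}  [accepting]
'b' @ 5: {9}  [accepting]
end set {9} — state 9 in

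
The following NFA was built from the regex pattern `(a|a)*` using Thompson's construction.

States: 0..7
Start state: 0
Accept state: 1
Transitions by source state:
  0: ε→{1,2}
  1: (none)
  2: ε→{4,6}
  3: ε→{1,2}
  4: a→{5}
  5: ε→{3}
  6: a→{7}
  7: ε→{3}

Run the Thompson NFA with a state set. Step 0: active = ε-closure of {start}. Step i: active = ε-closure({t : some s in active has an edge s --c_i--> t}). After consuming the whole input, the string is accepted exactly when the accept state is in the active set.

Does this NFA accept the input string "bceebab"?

Answer: REJECT

Trace:
initial (ε-close {0}): {0,1,2,4,6}
'b' @ 1: {}  — dead — no transitions
rest 'ceebab' ignored (set empty)
final: {}; accept 1 not in set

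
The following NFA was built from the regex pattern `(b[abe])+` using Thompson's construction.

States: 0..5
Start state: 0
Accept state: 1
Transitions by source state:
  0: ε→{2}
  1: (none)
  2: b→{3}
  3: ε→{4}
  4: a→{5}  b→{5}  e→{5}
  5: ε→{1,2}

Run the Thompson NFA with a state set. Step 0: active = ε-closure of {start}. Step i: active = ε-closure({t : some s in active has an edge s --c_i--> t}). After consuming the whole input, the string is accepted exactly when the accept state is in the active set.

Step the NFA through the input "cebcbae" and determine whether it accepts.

Answer: REJECT

Trace:
S₀ = ε-closure({0}) = {0,2}
'c' @ 1: {}  — state set empty
rest 'ebcbae' ignored (set empty)
after full input: {}  (accept=1 not in)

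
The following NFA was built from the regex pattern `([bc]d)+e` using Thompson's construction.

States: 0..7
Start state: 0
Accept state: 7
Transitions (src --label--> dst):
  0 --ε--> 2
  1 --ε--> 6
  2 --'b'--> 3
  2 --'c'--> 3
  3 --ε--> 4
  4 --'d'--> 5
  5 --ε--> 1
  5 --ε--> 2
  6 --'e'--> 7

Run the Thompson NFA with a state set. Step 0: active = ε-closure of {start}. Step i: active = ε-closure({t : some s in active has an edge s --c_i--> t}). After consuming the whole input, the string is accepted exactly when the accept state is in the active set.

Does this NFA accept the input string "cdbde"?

initial (ε-close {0}): {0,2}
'c' @ 1: {3,4}
'd' @ 2: {1,2,5,6}
'b' @ 3: {3,4}
'd' @ 4: {1,2,5,6}
'e' @ 5: {7}  ✓accept
end set {7} — state 7 in

Answer: ACCEPT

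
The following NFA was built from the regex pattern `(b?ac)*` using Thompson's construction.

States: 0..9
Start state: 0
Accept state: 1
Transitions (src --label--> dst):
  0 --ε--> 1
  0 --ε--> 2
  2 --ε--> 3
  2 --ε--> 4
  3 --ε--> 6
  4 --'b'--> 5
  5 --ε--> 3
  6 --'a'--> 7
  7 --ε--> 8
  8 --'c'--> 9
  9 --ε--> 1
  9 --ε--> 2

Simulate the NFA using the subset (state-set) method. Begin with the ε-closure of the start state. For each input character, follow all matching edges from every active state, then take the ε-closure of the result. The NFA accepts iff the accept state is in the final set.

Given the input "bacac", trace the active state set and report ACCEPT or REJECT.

initial (ε-close {0}): {0,1,2,3,4,6}
'b' @ 1: {3,5,6}
'a' @ 2: {7,8}
'c' @ 3: {1,2,3,4,6,9}  ✓accept
'a' @ 4: {7,8}
'c' @ 5: {1,2,3,4,6,9}  ✓accept
final: {1,2,3,4,6,9}; accept 1 in set

Answer: ACCEPT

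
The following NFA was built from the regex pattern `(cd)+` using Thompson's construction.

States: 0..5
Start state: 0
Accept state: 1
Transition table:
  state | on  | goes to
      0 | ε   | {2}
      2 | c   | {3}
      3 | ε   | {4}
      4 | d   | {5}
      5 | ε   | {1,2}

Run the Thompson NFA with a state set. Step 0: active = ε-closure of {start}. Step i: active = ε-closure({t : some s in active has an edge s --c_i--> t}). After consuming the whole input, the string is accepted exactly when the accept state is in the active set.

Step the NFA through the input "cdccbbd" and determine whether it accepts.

S₀ = ε-closure({0}) = {0,2}
'c' @ 1: {3,4}
'd' @ 2: {1,2,5}  ✓accept
'c' @ 3: {3,4}
'c' @ 4: {}  — dead — no transitions
rest 'bbd' ignored (set empty)
end set {} — state 1 not in

Answer: REJECT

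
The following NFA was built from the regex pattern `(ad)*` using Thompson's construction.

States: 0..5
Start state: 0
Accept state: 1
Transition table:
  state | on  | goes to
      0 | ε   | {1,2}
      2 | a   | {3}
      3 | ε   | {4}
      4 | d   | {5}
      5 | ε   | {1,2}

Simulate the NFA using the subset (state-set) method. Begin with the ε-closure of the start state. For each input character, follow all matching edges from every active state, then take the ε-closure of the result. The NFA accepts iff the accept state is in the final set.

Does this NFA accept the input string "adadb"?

initial (ε-close {0}): {0,1,2}
'a' @ 1: {3,4}
'd' @ 2: {1,2,5}  [accepting]
'a' @ 3: {3,4}
'd' @ 4: {1,2,5}  [accepting]
'b' @ 5: {}  — no active states
after full input: {}  (accept=1 not in)

Answer: REJECT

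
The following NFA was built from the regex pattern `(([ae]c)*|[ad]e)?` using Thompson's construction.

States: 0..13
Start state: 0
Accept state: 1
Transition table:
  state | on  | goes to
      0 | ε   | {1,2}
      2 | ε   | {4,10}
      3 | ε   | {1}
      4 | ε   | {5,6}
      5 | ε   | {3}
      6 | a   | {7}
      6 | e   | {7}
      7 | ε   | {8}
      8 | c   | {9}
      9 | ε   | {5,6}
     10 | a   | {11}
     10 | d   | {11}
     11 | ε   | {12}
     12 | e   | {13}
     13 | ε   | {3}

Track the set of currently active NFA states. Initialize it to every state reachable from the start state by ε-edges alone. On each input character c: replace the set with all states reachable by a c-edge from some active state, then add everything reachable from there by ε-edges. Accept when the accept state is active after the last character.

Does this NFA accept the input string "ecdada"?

Answer: REJECT

Derivation:
S₀ = ε-closure({0}) = {0,1,2,3,4,5,6,10}
'e' @ 1: {7,8}
'c' @ 2: {1,3,5,6,9}  (accept∈set)
'd' @ 3: {}  — dead — no transitions
rest 'ada' ignored (set empty)
after full input: {}  (accept=1 not in)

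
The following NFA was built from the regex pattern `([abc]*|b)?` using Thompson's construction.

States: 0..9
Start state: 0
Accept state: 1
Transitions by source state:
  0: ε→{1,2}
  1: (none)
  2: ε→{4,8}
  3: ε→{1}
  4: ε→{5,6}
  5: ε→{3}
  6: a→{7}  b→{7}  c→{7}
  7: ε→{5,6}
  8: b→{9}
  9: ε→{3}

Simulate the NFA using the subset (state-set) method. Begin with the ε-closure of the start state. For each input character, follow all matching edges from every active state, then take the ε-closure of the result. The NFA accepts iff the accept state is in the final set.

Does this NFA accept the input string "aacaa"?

Answer: ACCEPT

Trace:
initial (ε-close {0}): {0,1,2,3,4,5,6,8}
'a' @ 1: {1,3,5,6,7}  [accepting]
'a' @ 2: {1,3,5,6,7}  [accepting]
'c' @ 3: {1,3,5,6,7}  [accepting]
'a' @ 4: {1,3,5,6,7}  [accepting]
'a' @ 5: {1,3,5,6,7}  [accepting]
final: {1,3,5,6,7}; accept 1 in set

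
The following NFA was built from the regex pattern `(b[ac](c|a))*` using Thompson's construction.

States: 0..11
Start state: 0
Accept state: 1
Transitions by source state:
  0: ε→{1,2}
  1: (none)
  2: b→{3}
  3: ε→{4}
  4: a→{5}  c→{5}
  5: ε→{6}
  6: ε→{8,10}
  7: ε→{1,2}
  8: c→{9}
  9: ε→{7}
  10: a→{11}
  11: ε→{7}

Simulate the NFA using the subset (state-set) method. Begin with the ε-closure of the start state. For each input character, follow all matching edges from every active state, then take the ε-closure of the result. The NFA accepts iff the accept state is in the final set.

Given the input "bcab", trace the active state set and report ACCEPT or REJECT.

Answer: REJECT

Derivation:
initial (ε-close {0}): {0,1,2}
'b' @ 1: {3,4}
'c' @ 2: {5,6,8,10}
'a' @ 3: {1,2,7,11}  [accepting]
'b' @ 4: {3,4}
final: {3,4}; accept 1 not in set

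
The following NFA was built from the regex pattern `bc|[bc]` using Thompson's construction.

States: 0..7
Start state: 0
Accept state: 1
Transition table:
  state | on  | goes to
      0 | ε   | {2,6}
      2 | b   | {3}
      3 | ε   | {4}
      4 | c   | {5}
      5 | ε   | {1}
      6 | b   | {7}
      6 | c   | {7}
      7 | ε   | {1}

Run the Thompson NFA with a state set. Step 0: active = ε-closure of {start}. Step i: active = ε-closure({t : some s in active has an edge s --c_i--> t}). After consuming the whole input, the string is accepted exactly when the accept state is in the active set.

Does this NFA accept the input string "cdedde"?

start: ε-closure({0}) = {0,2,6}
'c' @ 1: {1,7}  [accepting]
'd' @ 2: {}  — no active states
rest 'edde' ignored (set empty)
after full input: {}  (accept=1 not in)

Answer: REJECT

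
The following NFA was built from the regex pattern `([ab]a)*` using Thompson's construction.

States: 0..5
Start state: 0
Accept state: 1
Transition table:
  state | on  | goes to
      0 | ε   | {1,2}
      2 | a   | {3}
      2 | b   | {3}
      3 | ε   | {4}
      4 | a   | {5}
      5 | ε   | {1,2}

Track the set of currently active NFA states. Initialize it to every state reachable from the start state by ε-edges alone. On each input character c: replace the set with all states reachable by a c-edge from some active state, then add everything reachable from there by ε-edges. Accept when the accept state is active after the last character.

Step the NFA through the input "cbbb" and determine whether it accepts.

Answer: REJECT

Derivation:
S₀ = ε-closure({0}) = {0,1,2}
'c' @ 1: {}  — dead — no transitions
rest 'bbb' ignored (set empty)
end set {} — state 1 not in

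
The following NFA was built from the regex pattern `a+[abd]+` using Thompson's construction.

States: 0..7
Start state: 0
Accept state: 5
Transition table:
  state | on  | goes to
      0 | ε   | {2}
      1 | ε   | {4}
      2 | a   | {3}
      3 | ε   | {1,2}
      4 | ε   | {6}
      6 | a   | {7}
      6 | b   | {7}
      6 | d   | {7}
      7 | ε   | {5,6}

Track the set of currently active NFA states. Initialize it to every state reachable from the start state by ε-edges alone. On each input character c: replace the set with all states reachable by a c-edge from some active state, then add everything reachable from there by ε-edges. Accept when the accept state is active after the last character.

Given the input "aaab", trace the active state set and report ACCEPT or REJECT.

S₀ = ε-closure({0}) = {0,2}
'a' @ 1: {1,2,3,4,6}
'a' @ 2: {1,2,3,4,5,6,7}  [accepting]
'a' @ 3: {1,2,3,4,5,6,7}  [accepting]
'b' @ 4: {5,6,7}  [accepting]
final: {5,6,7}; accept 5 in set

Answer: ACCEPT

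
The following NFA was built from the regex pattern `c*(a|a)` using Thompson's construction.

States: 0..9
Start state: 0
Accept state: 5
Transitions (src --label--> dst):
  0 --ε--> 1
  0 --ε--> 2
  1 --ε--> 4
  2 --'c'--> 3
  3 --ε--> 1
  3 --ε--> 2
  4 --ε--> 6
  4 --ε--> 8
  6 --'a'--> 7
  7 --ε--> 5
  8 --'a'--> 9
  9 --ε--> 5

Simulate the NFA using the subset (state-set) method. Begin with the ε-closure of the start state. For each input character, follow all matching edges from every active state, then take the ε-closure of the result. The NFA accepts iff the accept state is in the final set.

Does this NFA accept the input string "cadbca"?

start: ε-closure({0}) = {0,1,2,4,6,8}
'c' @ 1: {1,2,3,4,6,8}
'a' @ 2: {5,7,9}  (accept∈set)
'd' @ 3: {}  — dead — no transitions
rest 'bca' ignored (set empty)
end set {} — state 5 not in

Answer: REJECT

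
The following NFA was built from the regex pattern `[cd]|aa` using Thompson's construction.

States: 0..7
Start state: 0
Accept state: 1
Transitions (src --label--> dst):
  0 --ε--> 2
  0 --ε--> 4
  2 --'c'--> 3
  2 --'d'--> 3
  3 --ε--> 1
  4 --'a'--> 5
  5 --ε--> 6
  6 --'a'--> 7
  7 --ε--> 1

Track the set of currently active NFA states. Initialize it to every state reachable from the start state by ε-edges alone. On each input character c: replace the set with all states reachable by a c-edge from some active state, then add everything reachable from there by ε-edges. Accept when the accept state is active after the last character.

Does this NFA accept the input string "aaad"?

Answer: REJECT

Derivation:
start: ε-closure({0}) = {0,2,4}
'a' @ 1: {5,6}
'a' @ 2: {1,7}  ✓accept
'a' @ 3: {}  — dead — no transitions
rest 'd' ignored (set empty)
after full input: {}  (accept=1 not in)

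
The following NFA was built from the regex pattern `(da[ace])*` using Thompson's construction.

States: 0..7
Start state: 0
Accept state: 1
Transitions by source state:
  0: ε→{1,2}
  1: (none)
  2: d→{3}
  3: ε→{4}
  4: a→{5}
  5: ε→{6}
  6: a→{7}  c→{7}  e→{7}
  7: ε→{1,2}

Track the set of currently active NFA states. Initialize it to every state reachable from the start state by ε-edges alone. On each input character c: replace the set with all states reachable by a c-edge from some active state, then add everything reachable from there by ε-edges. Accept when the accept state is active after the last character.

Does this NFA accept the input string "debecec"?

initial (ε-close {0}): {0,1,2}
'd' @ 1: {3,4}
'e' @ 2: {}  — no active states
rest 'becec' ignored (set empty)
end set {} — state 1 not in

Answer: REJECT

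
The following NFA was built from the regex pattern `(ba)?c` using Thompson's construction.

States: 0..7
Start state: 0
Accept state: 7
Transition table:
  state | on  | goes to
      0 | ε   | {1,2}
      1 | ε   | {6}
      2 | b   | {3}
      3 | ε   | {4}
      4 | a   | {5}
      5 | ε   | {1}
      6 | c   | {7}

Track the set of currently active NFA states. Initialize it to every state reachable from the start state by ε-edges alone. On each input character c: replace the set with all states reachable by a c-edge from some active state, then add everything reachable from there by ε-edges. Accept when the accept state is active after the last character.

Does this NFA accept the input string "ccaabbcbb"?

Answer: REJECT

Derivation:
start: ε-closure({0}) = {0,1,2,6}
'c' @ 1: {7}  (accept∈set)
'c' @ 2: {}  — state set empty
rest 'aabbcbb' ignored (set empty)
after full input: {}  (accept=7 not in)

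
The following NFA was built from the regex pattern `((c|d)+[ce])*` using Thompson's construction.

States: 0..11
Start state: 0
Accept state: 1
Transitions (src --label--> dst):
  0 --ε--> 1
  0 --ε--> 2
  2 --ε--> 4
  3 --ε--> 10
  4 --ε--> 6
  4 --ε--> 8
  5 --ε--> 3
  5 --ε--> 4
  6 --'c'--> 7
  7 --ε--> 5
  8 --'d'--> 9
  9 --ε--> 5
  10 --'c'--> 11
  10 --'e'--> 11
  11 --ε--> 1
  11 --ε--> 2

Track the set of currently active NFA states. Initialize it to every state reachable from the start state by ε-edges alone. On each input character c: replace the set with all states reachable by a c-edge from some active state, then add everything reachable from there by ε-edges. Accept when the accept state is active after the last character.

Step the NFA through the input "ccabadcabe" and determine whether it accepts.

Answer: REJECT

Derivation:
S₀ = ε-closure({0}) = {0,1,2,4,6,8}
'c' @ 1: {3,4,5,6,7,8,10}
'c' @ 2: {1,2,3,4,5,6,7,8,10,11}  [accepting]
'a' @ 3: {}  — state set empty
rest 'badcabe' ignored (set empty)
final: {}; accept 1 not in set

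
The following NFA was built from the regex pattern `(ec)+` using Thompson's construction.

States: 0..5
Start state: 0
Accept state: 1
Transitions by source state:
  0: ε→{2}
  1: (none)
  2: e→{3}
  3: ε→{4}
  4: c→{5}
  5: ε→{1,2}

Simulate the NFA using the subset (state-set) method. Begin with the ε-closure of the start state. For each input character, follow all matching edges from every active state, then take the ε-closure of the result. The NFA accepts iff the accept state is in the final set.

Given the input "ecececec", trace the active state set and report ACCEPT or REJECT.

Answer: ACCEPT

Derivation:
start: ε-closure({0}) = {0,2}
'e' @ 1: {3,4}
'c' @ 2: {1,2,5}  ✓accept
'e' @ 3: {3,4}
'c' @ 4: {1,2,5}  ✓accept
'e' @ 5: {3,4}
'c' @ 6: {1,2,5}  ✓accept
'e' @ 7: {3,4}
'c' @ 8: {1,2,5}  ✓accept
final: {1,2,5}; accept 1 in set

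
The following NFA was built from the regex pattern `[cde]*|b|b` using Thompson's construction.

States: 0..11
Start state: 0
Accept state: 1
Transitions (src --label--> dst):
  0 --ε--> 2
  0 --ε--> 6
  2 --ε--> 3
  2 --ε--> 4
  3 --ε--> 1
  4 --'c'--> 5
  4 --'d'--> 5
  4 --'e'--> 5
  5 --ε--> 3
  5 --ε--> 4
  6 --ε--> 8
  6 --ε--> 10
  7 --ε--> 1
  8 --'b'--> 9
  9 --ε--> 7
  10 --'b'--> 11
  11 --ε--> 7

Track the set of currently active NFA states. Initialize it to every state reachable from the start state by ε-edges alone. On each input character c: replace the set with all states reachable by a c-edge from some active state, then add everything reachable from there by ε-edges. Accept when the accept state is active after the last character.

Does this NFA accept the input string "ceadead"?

Answer: REJECT

Trace:
S₀ = ε-closure({0}) = {0,1,2,3,4,6,8,10}
'c' @ 1: {1,3,4,5}  (accept∈set)
'e' @ 2: {1,3,4,5}  (accept∈set)
'a' @ 3: {}  — no active states
rest 'dead' ignored (set empty)
final: {}; accept 1 not in set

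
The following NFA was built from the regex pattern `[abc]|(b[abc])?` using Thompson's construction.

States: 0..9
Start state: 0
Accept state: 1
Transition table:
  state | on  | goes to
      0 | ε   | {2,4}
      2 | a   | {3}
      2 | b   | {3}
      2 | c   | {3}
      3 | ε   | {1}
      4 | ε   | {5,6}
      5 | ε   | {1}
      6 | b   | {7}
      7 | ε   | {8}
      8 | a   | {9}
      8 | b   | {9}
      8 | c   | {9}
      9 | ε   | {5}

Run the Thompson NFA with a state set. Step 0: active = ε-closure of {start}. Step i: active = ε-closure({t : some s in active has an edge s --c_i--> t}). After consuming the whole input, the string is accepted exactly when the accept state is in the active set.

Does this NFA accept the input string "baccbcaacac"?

initial (ε-close {0}): {0,1,2,4,5,6}
'b' @ 1: {1,3,7,8}  ✓accept
'a' @ 2: {1,5,9}  ✓accept
'c' @ 3: {}  — dead — no transitions
rest 'cbcaacac' ignored (set empty)
final: {}; accept 1 not in set

Answer: REJECT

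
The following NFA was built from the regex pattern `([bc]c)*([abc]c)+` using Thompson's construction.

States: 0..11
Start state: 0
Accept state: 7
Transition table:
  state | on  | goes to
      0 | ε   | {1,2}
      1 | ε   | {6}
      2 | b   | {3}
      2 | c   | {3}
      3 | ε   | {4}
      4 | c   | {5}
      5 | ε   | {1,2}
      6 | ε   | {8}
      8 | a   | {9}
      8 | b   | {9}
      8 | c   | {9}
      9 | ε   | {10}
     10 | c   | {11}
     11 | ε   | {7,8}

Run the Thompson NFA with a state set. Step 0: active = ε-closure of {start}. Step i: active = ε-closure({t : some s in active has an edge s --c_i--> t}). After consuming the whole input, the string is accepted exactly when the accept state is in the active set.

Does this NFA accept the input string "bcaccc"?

start: ε-closure({0}) = {0,1,2,6,8}
'b' @ 1: {3,4,9,10}
'c' @ 2: {1,2,5,6,7,8,11}  [accepting]
'a' @ 3: {9,10}
'c' @ 4: {7,8,11}  [accepting]
'c' @ 5: {9,10}
'c' @ 6: {7,8,11}  [accepting]
end set {7,8,11} — state 7 in

Answer: ACCEPT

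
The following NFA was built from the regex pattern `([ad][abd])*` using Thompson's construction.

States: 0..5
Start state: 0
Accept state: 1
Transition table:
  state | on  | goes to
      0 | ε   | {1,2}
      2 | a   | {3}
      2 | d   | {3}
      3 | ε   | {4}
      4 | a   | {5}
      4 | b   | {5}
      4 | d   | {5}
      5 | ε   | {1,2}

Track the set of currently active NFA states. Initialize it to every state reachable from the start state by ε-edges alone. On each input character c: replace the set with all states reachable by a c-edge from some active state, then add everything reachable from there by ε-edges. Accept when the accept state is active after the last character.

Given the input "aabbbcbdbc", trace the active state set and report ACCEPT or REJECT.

S₀ = ε-closure({0}) = {0,1,2}
'a' @ 1: {3,4}
'a' @ 2: {1,2,5}  ✓accept
'b' @ 3: {}  — dead — no transitions
rest 'bbcbdbc' ignored (set empty)
after full input: {}  (accept=1 not in)

Answer: REJECT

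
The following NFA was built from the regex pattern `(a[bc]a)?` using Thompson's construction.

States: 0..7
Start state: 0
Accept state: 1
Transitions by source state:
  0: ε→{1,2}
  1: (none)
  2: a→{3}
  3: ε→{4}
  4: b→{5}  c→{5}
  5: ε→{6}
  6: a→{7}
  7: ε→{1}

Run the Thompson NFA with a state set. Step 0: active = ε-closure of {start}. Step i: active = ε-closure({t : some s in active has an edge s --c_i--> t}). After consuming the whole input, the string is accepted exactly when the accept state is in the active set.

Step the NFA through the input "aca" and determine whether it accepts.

Answer: ACCEPT

Steps:
start: ε-closure({0}) = {0,1,2}
'a' @ 1: {3,4}
'c' @ 2: {5,6}
'a' @ 3: {1,7}  [accepting]
after full input: {1,7}  (accept=1 in)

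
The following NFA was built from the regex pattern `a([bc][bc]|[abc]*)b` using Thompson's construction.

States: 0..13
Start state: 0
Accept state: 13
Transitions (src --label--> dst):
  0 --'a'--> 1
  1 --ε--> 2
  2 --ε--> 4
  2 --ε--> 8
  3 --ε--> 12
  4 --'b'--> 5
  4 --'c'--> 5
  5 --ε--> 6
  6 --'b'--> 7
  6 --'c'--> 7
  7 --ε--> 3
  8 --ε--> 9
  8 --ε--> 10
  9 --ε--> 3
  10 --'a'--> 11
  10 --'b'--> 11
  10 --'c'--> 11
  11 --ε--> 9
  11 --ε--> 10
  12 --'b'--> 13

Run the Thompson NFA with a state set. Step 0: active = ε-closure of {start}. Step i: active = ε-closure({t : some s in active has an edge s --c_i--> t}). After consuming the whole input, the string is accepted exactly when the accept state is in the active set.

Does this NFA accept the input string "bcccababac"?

S₀ = ε-closure({0}) = {0}
'b' @ 1: {}  — no active states
rest 'cccababac' ignored (set empty)
after full input: {}  (accept=13 not in)

Answer: REJECT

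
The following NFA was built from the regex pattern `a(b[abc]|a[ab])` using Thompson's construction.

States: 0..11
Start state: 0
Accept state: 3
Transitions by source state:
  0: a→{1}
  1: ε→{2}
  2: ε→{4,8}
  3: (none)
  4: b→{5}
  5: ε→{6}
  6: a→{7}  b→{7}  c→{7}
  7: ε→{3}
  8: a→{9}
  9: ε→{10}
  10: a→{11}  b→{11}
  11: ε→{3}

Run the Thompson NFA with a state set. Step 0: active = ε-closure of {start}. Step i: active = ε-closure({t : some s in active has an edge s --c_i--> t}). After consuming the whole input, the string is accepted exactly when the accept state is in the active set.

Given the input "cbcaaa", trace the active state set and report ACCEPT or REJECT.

Answer: REJECT

Trace:
start: ε-closure({0}) = {0}
'c' @ 1: {}  — no active states
rest 'bcaaa' ignored (set empty)
after full input: {}  (accept=3 not in)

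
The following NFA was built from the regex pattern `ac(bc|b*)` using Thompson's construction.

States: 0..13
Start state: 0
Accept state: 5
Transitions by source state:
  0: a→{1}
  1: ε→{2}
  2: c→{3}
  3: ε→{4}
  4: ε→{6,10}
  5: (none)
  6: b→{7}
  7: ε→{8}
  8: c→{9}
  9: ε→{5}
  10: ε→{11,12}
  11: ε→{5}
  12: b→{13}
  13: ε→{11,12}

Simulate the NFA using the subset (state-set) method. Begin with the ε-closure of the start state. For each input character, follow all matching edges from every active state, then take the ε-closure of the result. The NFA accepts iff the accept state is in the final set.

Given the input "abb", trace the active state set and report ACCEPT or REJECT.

initial (ε-close {0}): {0}
'a' @ 1: {1,2}
'b' @ 2: {}  — dead — no transitions
rest 'b' ignored (set empty)
final: {}; accept 5 not in set

Answer: REJECT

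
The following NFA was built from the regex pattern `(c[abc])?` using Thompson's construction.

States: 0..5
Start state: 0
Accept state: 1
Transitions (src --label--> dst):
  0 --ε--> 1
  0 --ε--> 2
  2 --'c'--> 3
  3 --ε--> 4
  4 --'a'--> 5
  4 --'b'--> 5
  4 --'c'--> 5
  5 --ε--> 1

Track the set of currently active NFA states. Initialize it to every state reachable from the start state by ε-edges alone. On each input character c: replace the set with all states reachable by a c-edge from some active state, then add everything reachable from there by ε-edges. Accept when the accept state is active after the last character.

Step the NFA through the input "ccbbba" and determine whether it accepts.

Answer: REJECT

Trace:
initial (ε-close {0}): {0,1,2}
'c' @ 1: {3,4}
'c' @ 2: {1,5}  (accept∈set)
'b' @ 3: {}  — state set empty
rest 'bba' ignored (set empty)
after full input: {}  (accept=1 not in)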